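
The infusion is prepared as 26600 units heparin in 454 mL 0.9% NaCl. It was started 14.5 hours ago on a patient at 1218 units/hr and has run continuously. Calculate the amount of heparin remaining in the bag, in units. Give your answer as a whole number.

8939 units

Concentration = 26600 units ÷ 454 mL = 58.59031 units/mL
Rate = 1218 units/hr ÷ 58.59031 units/mL = 20.78842 mL/hr
Volume infused = 20.78842 mL/hr × 14.5 hr = 301.4321 mL
Volume remaining = 454 − 301.4321 = 152.5679 mL
Drug remaining = 152.5679 mL × 58.59031 units/mL = 8939 units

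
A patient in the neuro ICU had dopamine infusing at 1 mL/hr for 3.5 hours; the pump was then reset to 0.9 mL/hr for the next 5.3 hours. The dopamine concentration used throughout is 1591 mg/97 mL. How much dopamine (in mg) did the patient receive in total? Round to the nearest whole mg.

Concentration = 1591 mg ÷ 97 mL = 16.40206 mg/mL
Stage 1: 1 mL/hr × 3.5 hr = 3.5 mL → 3.5 mL × 16.40206 mg/mL = 57.40722 mg
Stage 2: 0.9 mL/hr × 5.3 hr = 4.77 mL → 4.77 mL × 16.40206 mg/mL = 78.23784 mg
Total = 57.40722 + 78.23784 = 135.6451 mg

136 mg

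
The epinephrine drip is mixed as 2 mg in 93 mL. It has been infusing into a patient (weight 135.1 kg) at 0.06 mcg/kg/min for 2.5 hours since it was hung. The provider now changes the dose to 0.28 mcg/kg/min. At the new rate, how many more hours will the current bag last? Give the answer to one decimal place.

Initial rate:
Dose = 0.06 mcg/kg/min × 135.1 kg = 8.106 mcg/min
8.106 mcg/min × 60 min/hr = 486.36 mcg/hr
Concentration = 2 mg ÷ 93 mL = 0.02150538 mg/mL = 21.50538 mcg/mL
Rate = 486.36 mcg/hr ÷ 21.50538 mcg/mL = 22.61574 mL/hr
Volume infused so far = 22.61574 mL/hr × 2.5 hr = 56.53935 mL
Volume remaining = 93 − 56.53935 = 36.46065 mL
New rate:
Dose = 0.28 mcg/kg/min × 135.1 kg = 37.828 mcg/min
37.828 mcg/min × 60 min/hr = 2269.68 mcg/hr
Rate = 2269.68 mcg/hr ÷ 21.50538 mcg/mL = 105.5401 mL/hr
Time remaining = 36.46065 mL ÷ 105.5401 mL/hr = 0.3454672 hr

0.3 hours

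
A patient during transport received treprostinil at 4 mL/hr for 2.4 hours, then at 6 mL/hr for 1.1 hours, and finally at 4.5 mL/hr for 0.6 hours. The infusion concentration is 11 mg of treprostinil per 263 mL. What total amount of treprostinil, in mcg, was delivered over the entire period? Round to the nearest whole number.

790 mcg

Concentration = 11 mg ÷ 263 mL = 0.0418251 mg/mL
Stage 1: 4 mL/hr × 2.4 hr = 9.6 mL → 9.6 mL × 0.0418251 mg/mL = 0.4015209 mg
Stage 2: 6 mL/hr × 1.1 hr = 6.6 mL → 6.6 mL × 0.0418251 mg/mL = 0.2760456 mg
Stage 3: 4.5 mL/hr × 0.6 hr = 2.7 mL → 2.7 mL × 0.0418251 mg/mL = 0.1129278 mg
Total = 0.4015209 + 0.2760456 + 0.1129278 = 0.7904943 mg = 790.4943 mcg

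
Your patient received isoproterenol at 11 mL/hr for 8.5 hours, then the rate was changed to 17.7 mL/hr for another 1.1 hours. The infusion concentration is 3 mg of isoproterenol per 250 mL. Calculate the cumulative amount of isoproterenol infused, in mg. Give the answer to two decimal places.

Concentration = 3 mg ÷ 250 mL = 0.012 mg/mL
Stage 1: 11 mL/hr × 8.5 hr = 93.5 mL → 93.5 mL × 0.012 mg/mL = 1.122 mg
Stage 2: 17.7 mL/hr × 1.1 hr = 19.47 mL → 19.47 mL × 0.012 mg/mL = 0.23364 mg
Total = 1.122 + 0.23364 = 1.35564 mg

1.36 mg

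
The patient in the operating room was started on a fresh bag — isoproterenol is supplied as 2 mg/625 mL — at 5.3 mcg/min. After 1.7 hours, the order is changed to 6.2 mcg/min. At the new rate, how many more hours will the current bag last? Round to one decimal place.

3.9 hours

Initial rate:
5.3 mcg/min × 60 min/hr = 318 mcg/hr
Concentration = 2 mg ÷ 625 mL = 0.0032 mg/mL = 3.2 mcg/mL
Rate = 318 mcg/hr ÷ 3.2 mcg/mL = 99.375 mL/hr
Volume infused so far = 99.375 mL/hr × 1.7 hr = 168.9375 mL
Volume remaining = 625 − 168.9375 = 456.0625 mL
New rate:
6.2 mcg/min × 60 min/hr = 372 mcg/hr
Rate = 372 mcg/hr ÷ 3.2 mcg/mL = 116.25 mL/hr
Time remaining = 456.0625 mL ÷ 116.25 mL/hr = 3.923118 hr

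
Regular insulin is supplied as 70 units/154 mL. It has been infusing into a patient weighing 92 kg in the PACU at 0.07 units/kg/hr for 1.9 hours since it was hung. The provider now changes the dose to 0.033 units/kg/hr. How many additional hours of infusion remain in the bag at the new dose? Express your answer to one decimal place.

19.0 hours

Initial rate:
Dose = 0.07 units/kg/hr × 92 kg = 6.44 units/hr
Concentration = 70 units ÷ 154 mL = 0.4545455 units/mL
Rate = 6.44 units/hr ÷ 0.4545455 units/mL = 14.168 mL/hr
Volume infused so far = 14.168 mL/hr × 1.9 hr = 26.9192 mL
Volume remaining = 154 − 26.9192 = 127.0808 mL
New rate:
Dose = 0.033 units/kg/hr × 92 kg = 3.036 units/hr
Rate = 3.036 units/hr ÷ 0.4545455 units/mL = 6.6792 mL/hr
Time remaining = 127.0808 mL ÷ 6.6792 mL/hr = 19.02635 hr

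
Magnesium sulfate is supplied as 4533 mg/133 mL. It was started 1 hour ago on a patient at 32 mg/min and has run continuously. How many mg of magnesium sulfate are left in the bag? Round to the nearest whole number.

2613 mg

32 mg/min × 60 min/hr = 1920 mg/hr
Concentration = 4533 mg ÷ 133 mL = 34.08271 mg/mL
Rate = 1920 mg/hr ÷ 34.08271 mg/mL = 56.33355 mL/hr
Volume infused = 56.33355 mL/hr × 1 hr = 56.33355 mL
Volume remaining = 133 − 56.33355 = 76.66645 mL
Drug remaining = 76.66645 mL × 34.08271 mg/mL = 2613 mg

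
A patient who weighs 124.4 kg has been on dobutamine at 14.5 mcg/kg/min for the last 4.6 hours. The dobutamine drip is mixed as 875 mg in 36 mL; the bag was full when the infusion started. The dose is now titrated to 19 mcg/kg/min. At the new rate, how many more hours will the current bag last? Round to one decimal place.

2.7 hours

Initial rate:
Dose = 14.5 mcg/kg/min × 124.4 kg = 1803.8 mcg/min
1803.8 mcg/min × 60 min/hr = 108228 mcg/hr
Concentration = 875 mg ÷ 36 mL = 24.30556 mg/mL = 24305.56 mcg/mL
Rate = 108228 mcg/hr ÷ 24305.56 mcg/mL = 4.452809 mL/hr
Volume infused so far = 4.452809 mL/hr × 4.6 hr = 20.48292 mL
Volume remaining = 36 − 20.48292 = 15.51708 mL
New rate:
Dose = 19 mcg/kg/min × 124.4 kg = 2363.6 mcg/min
2363.6 mcg/min × 60 min/hr = 141816 mcg/hr
Rate = 141816 mcg/hr ÷ 24305.56 mcg/mL = 5.834715 mL/hr
Time remaining = 15.51708 mL ÷ 5.834715 mL/hr = 2.65944 hr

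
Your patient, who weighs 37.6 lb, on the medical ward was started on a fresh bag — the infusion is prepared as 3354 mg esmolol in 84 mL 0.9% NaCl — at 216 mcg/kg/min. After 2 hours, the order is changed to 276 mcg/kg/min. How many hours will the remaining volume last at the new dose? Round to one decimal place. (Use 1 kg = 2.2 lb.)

10.3 hours

Initial rate:
Weight = 37.6 lb ÷ 2.2 lb/kg = 17.09091 kg
Dose = 216 mcg/kg/min × 17.09091 kg = 3691.636 mcg/min
3691.636 mcg/min × 60 min/hr = 221498.2 mcg/hr
Concentration = 3354 mg ÷ 84 mL = 39.92857 mg/mL = 39928.57 mcg/mL
Rate = 221498.2 mcg/hr ÷ 39928.57 mcg/mL = 5.547361 mL/hr
Volume infused so far = 5.547361 mL/hr × 2 hr = 11.09472 mL
Volume remaining = 84 − 11.09472 = 72.90528 mL
New rate:
Dose = 276 mcg/kg/min × 17.09091 kg = 4717.091 mcg/min
4717.091 mcg/min × 60 min/hr = 283025.5 mcg/hr
Rate = 283025.5 mcg/hr ÷ 39928.57 mcg/mL = 7.088294 mL/hr
Time remaining = 72.90528 mL ÷ 7.088294 mL/hr = 10.28531 hr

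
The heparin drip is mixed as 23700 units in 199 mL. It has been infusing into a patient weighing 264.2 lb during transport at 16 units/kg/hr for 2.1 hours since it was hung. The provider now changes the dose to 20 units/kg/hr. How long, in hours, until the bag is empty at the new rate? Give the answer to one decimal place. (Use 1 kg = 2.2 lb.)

Initial rate:
Weight = 264.2 lb ÷ 2.2 lb/kg = 120.0909 kg
Dose = 16 units/kg/hr × 120.0909 kg = 1921.455 units/hr
Concentration = 23700 units ÷ 199 mL = 119.0955 units/mL
Rate = 1921.455 units/hr ÷ 119.0955 units/mL = 16.13373 mL/hr
Volume infused so far = 16.13373 mL/hr × 2.1 hr = 33.88084 mL
Volume remaining = 199 − 33.88084 = 165.1192 mL
New rate:
Dose = 20 units/kg/hr × 120.0909 kg = 2401.818 units/hr
Rate = 2401.818 units/hr ÷ 119.0955 units/mL = 20.16717 mL/hr
Time remaining = 165.1192 mL ÷ 20.16717 mL/hr = 8.187525 hr

8.2 hours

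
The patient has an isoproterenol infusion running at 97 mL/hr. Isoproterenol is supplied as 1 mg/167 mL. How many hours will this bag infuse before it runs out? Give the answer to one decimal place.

1.7 hours

Duration = 167 mL ÷ 97 mL/hr = 1.721649 hr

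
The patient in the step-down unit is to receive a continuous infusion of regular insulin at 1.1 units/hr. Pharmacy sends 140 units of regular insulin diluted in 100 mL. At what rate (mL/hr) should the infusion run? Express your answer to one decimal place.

Concentration = 140 units ÷ 100 mL = 1.4 units/mL
Rate = 1.1 units/hr ÷ 1.4 units/mL = 0.7857143 mL/hr

0.8 mL/hr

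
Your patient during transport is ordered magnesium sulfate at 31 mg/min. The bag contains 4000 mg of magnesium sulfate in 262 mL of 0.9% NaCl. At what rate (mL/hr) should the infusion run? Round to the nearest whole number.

122 mL/hr

31 mg/min × 60 min/hr = 1860 mg/hr
Concentration = 4000 mg ÷ 262 mL = 15.26718 mg/mL
Rate = 1860 mg/hr ÷ 15.26718 mg/mL = 121.83 mL/hr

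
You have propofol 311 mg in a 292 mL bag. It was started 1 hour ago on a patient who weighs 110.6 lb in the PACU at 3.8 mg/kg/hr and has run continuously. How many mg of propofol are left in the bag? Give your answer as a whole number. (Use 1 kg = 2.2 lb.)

120 mg

Weight = 110.6 lb ÷ 2.2 lb/kg = 50.27273 kg
Dose = 3.8 mg/kg/hr × 50.27273 kg = 191.0364 mg/hr
Concentration = 311 mg ÷ 292 mL = 1.065068 mg/mL
Rate = 191.0364 mg/hr ÷ 1.065068 mg/mL = 179.3653 mL/hr
Volume infused = 179.3653 mL/hr × 1 hr = 179.3653 mL
Volume remaining = 292 − 179.3653 = 112.6347 mL
Drug remaining = 112.6347 mL × 1.065068 mg/mL = 119.9636 mg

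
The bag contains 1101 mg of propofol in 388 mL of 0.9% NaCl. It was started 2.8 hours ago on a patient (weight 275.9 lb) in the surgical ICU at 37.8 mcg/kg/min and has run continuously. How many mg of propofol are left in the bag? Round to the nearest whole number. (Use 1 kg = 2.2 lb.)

Weight = 275.9 lb ÷ 2.2 lb/kg = 125.4091 kg
Dose = 37.8 mcg/kg/min × 125.4091 kg = 4740.464 mcg/min
4740.464 mcg/min × 60 min/hr = 284427.8 mcg/hr
Concentration = 1101 mg ÷ 388 mL = 2.837629 mg/mL = 2837.629 mcg/mL
Rate = 284427.8 mcg/hr ÷ 2837.629 mcg/mL = 100.2343 mL/hr
Volume infused = 100.2343 mL/hr × 2.8 hr = 280.6561 mL
Volume remaining = 388 − 280.6561 = 107.3439 mL
Drug remaining = 107.3439 mL × 2837.629 mcg/mL = 304602.1 mcg = 304.6021 mg

305 mg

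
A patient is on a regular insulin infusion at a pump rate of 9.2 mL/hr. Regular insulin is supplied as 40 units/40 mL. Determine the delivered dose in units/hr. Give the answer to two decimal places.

9.20 units/hr

Concentration = 40 units ÷ 40 mL = 1 units/mL
Drug rate = 9.2 mL/hr × 1 units/mL = 9.2 units/hr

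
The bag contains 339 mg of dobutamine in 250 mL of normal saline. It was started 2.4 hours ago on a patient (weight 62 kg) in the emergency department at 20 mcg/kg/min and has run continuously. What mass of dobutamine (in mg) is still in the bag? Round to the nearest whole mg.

Dose = 20 mcg/kg/min × 62 kg = 1240 mcg/min
1240 mcg/min × 60 min/hr = 74400 mcg/hr
Concentration = 339 mg ÷ 250 mL = 1.356 mg/mL = 1356 mcg/mL
Rate = 74400 mcg/hr ÷ 1356 mcg/mL = 54.86726 mL/hr
Volume infused = 54.86726 mL/hr × 2.4 hr = 131.6814 mL
Volume remaining = 250 − 131.6814 = 118.3186 mL
Drug remaining = 118.3186 mL × 1356 mcg/mL = 160440 mcg = 160.44 mg

160 mg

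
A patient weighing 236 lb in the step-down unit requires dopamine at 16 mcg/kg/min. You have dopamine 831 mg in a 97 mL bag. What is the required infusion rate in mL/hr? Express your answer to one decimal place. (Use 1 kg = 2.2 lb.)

12.0 mL/hr

Weight = 236 lb ÷ 2.2 lb/kg = 107.2727 kg
Dose = 16 mcg/kg/min × 107.2727 kg = 1716.364 mcg/min
1716.364 mcg/min × 60 min/hr = 102981.8 mcg/hr
Concentration = 831 mg ÷ 97 mL = 8.56701 mg/mL = 8567.01 mcg/mL
Rate = 102981.8 mcg/hr ÷ 8567.01 mcg/mL = 12.02074 mL/hr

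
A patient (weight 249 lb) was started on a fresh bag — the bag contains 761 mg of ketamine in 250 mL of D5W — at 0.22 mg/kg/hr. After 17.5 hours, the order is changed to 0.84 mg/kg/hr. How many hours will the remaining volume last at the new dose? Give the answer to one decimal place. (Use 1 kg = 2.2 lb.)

Initial rate:
Weight = 249 lb ÷ 2.2 lb/kg = 113.1818 kg
Dose = 0.22 mg/kg/hr × 113.1818 kg = 24.9 mg/hr
Concentration = 761 mg ÷ 250 mL = 3.044 mg/mL
Rate = 24.9 mg/hr ÷ 3.044 mg/mL = 8.180026 mL/hr
Volume infused so far = 8.180026 mL/hr × 17.5 hr = 143.1505 mL
Volume remaining = 250 − 143.1505 = 106.8495 mL
New rate:
Dose = 0.84 mg/kg/hr × 113.1818 kg = 95.07273 mg/hr
Rate = 95.07273 mg/hr ÷ 3.044 mg/mL = 31.23283 mL/hr
Time remaining = 106.8495 mL ÷ 31.23283 mL/hr = 3.421065 hr

3.4 hours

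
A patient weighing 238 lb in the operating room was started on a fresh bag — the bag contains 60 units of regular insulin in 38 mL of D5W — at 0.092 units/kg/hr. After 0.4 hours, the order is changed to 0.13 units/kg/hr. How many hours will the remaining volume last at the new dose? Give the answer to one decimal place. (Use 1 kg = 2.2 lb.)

Initial rate:
Weight = 238 lb ÷ 2.2 lb/kg = 108.1818 kg
Dose = 0.092 units/kg/hr × 108.1818 kg = 9.952727 units/hr
Concentration = 60 units ÷ 38 mL = 1.578947 units/mL
Rate = 9.952727 units/hr ÷ 1.578947 units/mL = 6.303394 mL/hr
Volume infused so far = 6.303394 mL/hr × 0.4 hr = 2.521358 mL
Volume remaining = 38 − 2.521358 = 35.47864 mL
New rate:
Dose = 0.13 units/kg/hr × 108.1818 kg = 14.06364 units/hr
Rate = 14.06364 units/hr ÷ 1.578947 units/mL = 8.90697 mL/hr
Time remaining = 35.47864 mL ÷ 8.90697 mL/hr = 3.983245 hr

4.0 hours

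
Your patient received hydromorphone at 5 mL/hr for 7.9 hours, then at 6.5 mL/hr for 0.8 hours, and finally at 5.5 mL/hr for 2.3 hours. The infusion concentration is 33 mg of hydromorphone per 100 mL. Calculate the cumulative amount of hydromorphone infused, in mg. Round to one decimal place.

Concentration = 33 mg ÷ 100 mL = 0.33 mg/mL
Stage 1: 5 mL/hr × 7.9 hr = 39.5 mL → 39.5 mL × 0.33 mg/mL = 13.035 mg
Stage 2: 6.5 mL/hr × 0.8 hr = 5.2 mL → 5.2 mL × 0.33 mg/mL = 1.716 mg
Stage 3: 5.5 mL/hr × 2.3 hr = 12.65 mL → 12.65 mL × 0.33 mg/mL = 4.1745 mg
Total = 13.035 + 1.716 + 4.1745 = 18.9255 mg

18.9 mg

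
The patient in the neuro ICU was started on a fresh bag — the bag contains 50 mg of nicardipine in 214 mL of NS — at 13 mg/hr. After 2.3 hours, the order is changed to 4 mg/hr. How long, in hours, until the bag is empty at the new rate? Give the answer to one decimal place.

5.0 hours

Initial rate:
Concentration = 50 mg ÷ 214 mL = 0.2336449 mg/mL
Rate = 13 mg/hr ÷ 0.2336449 mg/mL = 55.64 mL/hr
Volume infused so far = 55.64 mL/hr × 2.3 hr = 127.972 mL
Volume remaining = 214 − 127.972 = 86.028 mL
New rate:
Rate = 4 mg/hr ÷ 0.2336449 mg/mL = 17.12 mL/hr
Time remaining = 86.028 mL ÷ 17.12 mL/hr = 5.025 hr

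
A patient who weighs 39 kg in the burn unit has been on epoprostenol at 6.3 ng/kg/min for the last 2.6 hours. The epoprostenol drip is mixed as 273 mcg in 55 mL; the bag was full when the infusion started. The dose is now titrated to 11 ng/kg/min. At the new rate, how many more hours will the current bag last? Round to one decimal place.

Initial rate:
Dose = 6.3 ng/kg/min × 39 kg = 245.7 ng/min
245.7 ng/min × 60 min/hr = 14742 ng/hr
Concentration = 273 mcg ÷ 55 mL = 4.963636 mcg/mL = 4963.636 ng/mL
Rate = 14742 ng/hr ÷ 4963.636 ng/mL = 2.97 mL/hr
Volume infused so far = 2.97 mL/hr × 2.6 hr = 7.722 mL
Volume remaining = 55 − 7.722 = 47.278 mL
New rate:
Dose = 11 ng/kg/min × 39 kg = 429 ng/min
429 ng/min × 60 min/hr = 25740 ng/hr
Rate = 25740 ng/hr ÷ 4963.636 ng/mL = 5.185714 mL/hr
Time remaining = 47.278 mL ÷ 5.185714 mL/hr = 9.11697 hr

9.1 hours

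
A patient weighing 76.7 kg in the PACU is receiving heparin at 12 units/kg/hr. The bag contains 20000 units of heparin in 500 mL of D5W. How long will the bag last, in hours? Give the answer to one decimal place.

21.7 hours

Dose = 12 units/kg/hr × 76.7 kg = 920.4 units/hr
Concentration = 20000 units ÷ 500 mL = 40 units/mL
Rate = 920.4 units/hr ÷ 40 units/mL = 23.01 mL/hr
Duration = 500 mL ÷ 23.01 mL/hr = 21.72968 hr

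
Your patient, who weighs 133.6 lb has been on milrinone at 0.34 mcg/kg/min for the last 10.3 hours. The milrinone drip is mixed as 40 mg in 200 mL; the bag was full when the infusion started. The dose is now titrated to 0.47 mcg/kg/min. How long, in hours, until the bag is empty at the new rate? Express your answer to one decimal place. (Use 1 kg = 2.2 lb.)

Initial rate:
Weight = 133.6 lb ÷ 2.2 lb/kg = 60.72727 kg
Dose = 0.34 mcg/kg/min × 60.72727 kg = 20.64727 mcg/min
20.64727 mcg/min × 60 min/hr = 1238.836 mcg/hr
Concentration = 40 mg ÷ 200 mL = 0.2 mg/mL = 200 mcg/mL
Rate = 1238.836 mcg/hr ÷ 200 mcg/mL = 6.194182 mL/hr
Volume infused so far = 6.194182 mL/hr × 10.3 hr = 63.80007 mL
Volume remaining = 200 − 63.80007 = 136.1999 mL
New rate:
Dose = 0.47 mcg/kg/min × 60.72727 kg = 28.54182 mcg/min
28.54182 mcg/min × 60 min/hr = 1712.509 mcg/hr
Rate = 1712.509 mcg/hr ÷ 200 mcg/mL = 8.562545 mL/hr
Time remaining = 136.1999 mL ÷ 8.562545 mL/hr = 15.90648 hr

15.9 hours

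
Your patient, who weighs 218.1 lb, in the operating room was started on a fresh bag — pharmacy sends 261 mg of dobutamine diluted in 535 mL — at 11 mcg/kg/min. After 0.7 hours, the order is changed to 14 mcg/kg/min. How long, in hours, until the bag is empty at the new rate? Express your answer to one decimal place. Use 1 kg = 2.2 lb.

Initial rate:
Weight = 218.1 lb ÷ 2.2 lb/kg = 99.13636 kg
Dose = 11 mcg/kg/min × 99.13636 kg = 1090.5 mcg/min
1090.5 mcg/min × 60 min/hr = 65430 mcg/hr
Concentration = 261 mg ÷ 535 mL = 0.4878505 mg/mL = 487.8505 mcg/mL
Rate = 65430 mcg/hr ÷ 487.8505 mcg/mL = 134.119 mL/hr
Volume infused so far = 134.119 mL/hr × 0.7 hr = 93.88328 mL
Volume remaining = 535 − 93.88328 = 441.1167 mL
New rate:
Dose = 14 mcg/kg/min × 99.13636 kg = 1387.909 mcg/min
1387.909 mcg/min × 60 min/hr = 83274.55 mcg/hr
Rate = 83274.55 mcg/hr ÷ 487.8505 mcg/mL = 170.6969 mL/hr
Time remaining = 441.1167 mL ÷ 170.6969 mL/hr = 2.584211 hr

2.6 hours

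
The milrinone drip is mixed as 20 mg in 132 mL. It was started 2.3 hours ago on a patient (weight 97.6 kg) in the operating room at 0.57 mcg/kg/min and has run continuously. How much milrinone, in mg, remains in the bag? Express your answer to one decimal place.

Dose = 0.57 mcg/kg/min × 97.6 kg = 55.632 mcg/min
55.632 mcg/min × 60 min/hr = 3337.92 mcg/hr
Concentration = 20 mg ÷ 132 mL = 0.1515152 mg/mL = 151.5152 mcg/mL
Rate = 3337.92 mcg/hr ÷ 151.5152 mcg/mL = 22.03027 mL/hr
Volume infused = 22.03027 mL/hr × 2.3 hr = 50.66963 mL
Volume remaining = 132 − 50.66963 = 81.33037 mL
Drug remaining = 81.33037 mL × 151.5152 mcg/mL = 12322.78 mcg = 12.32278 mg

12.3 mg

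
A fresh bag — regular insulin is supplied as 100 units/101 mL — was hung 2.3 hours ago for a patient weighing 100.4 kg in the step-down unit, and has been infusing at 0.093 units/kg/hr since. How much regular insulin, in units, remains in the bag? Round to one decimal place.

78.5 units

Dose = 0.093 units/kg/hr × 100.4 kg = 9.3372 units/hr
Concentration = 100 units ÷ 101 mL = 0.990099 units/mL
Rate = 9.3372 units/hr ÷ 0.990099 units/mL = 9.430572 mL/hr
Volume infused = 9.430572 mL/hr × 2.3 hr = 21.69032 mL
Volume remaining = 101 − 21.69032 = 79.30968 mL
Drug remaining = 79.30968 mL × 0.990099 units/mL = 78.52444 units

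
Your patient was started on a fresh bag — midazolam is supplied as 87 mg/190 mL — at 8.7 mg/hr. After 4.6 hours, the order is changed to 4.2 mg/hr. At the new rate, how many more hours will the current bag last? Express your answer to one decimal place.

Initial rate:
Concentration = 87 mg ÷ 190 mL = 0.4578947 mg/mL
Rate = 8.7 mg/hr ÷ 0.4578947 mg/mL = 19 mL/hr
Volume infused so far = 19 mL/hr × 4.6 hr = 87.4 mL
Volume remaining = 190 − 87.4 = 102.6 mL
New rate:
Rate = 4.2 mg/hr ÷ 0.4578947 mg/mL = 9.172414 mL/hr
Time remaining = 102.6 mL ÷ 9.172414 mL/hr = 11.18571 hr

11.2 hours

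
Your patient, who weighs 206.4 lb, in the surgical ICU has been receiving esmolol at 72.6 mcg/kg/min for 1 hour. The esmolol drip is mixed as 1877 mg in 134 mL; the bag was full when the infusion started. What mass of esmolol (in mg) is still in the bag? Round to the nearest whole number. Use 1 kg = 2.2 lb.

1468 mg

Weight = 206.4 lb ÷ 2.2 lb/kg = 93.81818 kg
Dose = 72.6 mcg/kg/min × 93.81818 kg = 6811.2 mcg/min
6811.2 mcg/min × 60 min/hr = 408672 mcg/hr
Concentration = 1877 mg ÷ 134 mL = 14.00746 mg/mL = 14007.46 mcg/mL
Rate = 408672 mcg/hr ÷ 14007.46 mcg/mL = 29.17531 mL/hr
Volume infused = 29.17531 mL/hr × 1 hr = 29.17531 mL
Volume remaining = 134 − 29.17531 = 104.8247 mL
Drug remaining = 104.8247 mL × 14007.46 mcg/mL = 1468328 mcg = 1468.328 mg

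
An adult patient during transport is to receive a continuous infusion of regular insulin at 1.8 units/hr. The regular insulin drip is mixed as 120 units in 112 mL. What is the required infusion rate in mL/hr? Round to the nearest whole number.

2 mL/hr

Concentration = 120 units ÷ 112 mL = 1.071429 units/mL
Rate = 1.8 units/hr ÷ 1.071429 units/mL = 1.68 mL/hr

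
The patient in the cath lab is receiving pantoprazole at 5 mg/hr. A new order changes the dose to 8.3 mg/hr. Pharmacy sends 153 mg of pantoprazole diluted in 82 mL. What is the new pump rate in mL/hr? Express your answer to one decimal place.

4.4 mL/hr

Concentration = 153 mg ÷ 82 mL = 1.865854 mg/mL
Rate = 8.3 mg/hr ÷ 1.865854 mg/mL = 4.448366 mL/hr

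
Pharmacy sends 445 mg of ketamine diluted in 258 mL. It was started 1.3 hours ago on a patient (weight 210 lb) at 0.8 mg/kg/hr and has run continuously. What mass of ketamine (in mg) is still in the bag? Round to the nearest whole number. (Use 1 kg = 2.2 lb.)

346 mg

Weight = 210 lb ÷ 2.2 lb/kg = 95.45455 kg
Dose = 0.8 mg/kg/hr × 95.45455 kg = 76.36364 mg/hr
Concentration = 445 mg ÷ 258 mL = 1.724806 mg/mL
Rate = 76.36364 mg/hr ÷ 1.724806 mg/mL = 44.27375 mL/hr
Volume infused = 44.27375 mL/hr × 1.3 hr = 57.55587 mL
Volume remaining = 258 − 57.55587 = 200.4441 mL
Drug remaining = 200.4441 mL × 1.724806 mg/mL = 345.7273 mg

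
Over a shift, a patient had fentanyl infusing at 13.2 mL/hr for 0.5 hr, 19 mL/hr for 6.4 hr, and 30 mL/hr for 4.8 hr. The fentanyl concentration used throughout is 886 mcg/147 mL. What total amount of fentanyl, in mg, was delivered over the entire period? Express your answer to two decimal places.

Concentration = 886 mcg ÷ 147 mL = 6.027211 mcg/mL
Stage 1: 13.2 mL/hr × 0.5 hr = 6.6 mL → 6.6 mL × 6.027211 mcg/mL = 39.77959 mcg
Stage 2: 19 mL/hr × 6.4 hr = 121.6 mL → 121.6 mL × 6.027211 mcg/mL = 732.9088 mcg
Stage 3: 30 mL/hr × 4.8 hr = 144 mL → 144 mL × 6.027211 mcg/mL = 867.9184 mcg
Total = 39.77959 + 732.9088 + 867.9184 = 1640.607 mcg = 1.640607 mg

1.64 mg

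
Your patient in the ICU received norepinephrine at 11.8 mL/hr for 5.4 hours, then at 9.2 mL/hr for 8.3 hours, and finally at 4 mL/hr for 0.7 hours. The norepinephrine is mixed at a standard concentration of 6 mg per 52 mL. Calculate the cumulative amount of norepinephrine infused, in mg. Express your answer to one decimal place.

16.5 mg

Concentration = 6 mg ÷ 52 mL = 0.1153846 mg/mL
Stage 1: 11.8 mL/hr × 5.4 hr = 63.72 mL → 63.72 mL × 0.1153846 mg/mL = 7.352308 mg
Stage 2: 9.2 mL/hr × 8.3 hr = 76.36 mL → 76.36 mL × 0.1153846 mg/mL = 8.810769 mg
Stage 3: 4 mL/hr × 0.7 hr = 2.8 mL → 2.8 mL × 0.1153846 mg/mL = 0.3230769 mg
Total = 7.352308 + 8.810769 + 0.3230769 = 16.48615 mg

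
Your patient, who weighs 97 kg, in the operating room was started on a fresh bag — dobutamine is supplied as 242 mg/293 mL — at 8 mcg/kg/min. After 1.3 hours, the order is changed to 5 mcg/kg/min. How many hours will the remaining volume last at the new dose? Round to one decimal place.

6.2 hours

Initial rate:
Dose = 8 mcg/kg/min × 97 kg = 776 mcg/min
776 mcg/min × 60 min/hr = 46560 mcg/hr
Concentration = 242 mg ÷ 293 mL = 0.8259386 mg/mL = 825.9386 mcg/mL
Rate = 46560 mcg/hr ÷ 825.9386 mcg/mL = 56.37223 mL/hr
Volume infused so far = 56.37223 mL/hr × 1.3 hr = 73.2839 mL
Volume remaining = 293 − 73.2839 = 219.7161 mL
New rate:
Dose = 5 mcg/kg/min × 97 kg = 485 mcg/min
485 mcg/min × 60 min/hr = 29100 mcg/hr
Rate = 29100 mcg/hr ÷ 825.9386 mcg/mL = 35.23264 mL/hr
Time remaining = 219.7161 mL ÷ 35.23264 mL/hr = 6.236151 hr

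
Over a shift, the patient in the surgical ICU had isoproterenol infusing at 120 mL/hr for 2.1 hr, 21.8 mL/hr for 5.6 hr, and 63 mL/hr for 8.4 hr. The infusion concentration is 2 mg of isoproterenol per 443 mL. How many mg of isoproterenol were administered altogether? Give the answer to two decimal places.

Concentration = 2 mg ÷ 443 mL = 0.004514673 mg/mL
Stage 1: 120 mL/hr × 2.1 hr = 252 mL → 252 mL × 0.004514673 mg/mL = 1.137698 mg
Stage 2: 21.8 mL/hr × 5.6 hr = 122.08 mL → 122.08 mL × 0.004514673 mg/mL = 0.5511512 mg
Stage 3: 63 mL/hr × 8.4 hr = 529.2 mL → 529.2 mL × 0.004514673 mg/mL = 2.389165 mg
Total = 1.137698 + 0.5511512 + 2.389165 = 4.078014 mg

4.08 mg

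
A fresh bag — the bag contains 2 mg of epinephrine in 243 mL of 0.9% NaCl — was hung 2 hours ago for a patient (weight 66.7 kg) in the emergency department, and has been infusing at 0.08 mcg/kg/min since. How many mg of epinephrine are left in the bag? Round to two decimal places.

Dose = 0.08 mcg/kg/min × 66.7 kg = 5.336 mcg/min
5.336 mcg/min × 60 min/hr = 320.16 mcg/hr
Concentration = 2 mg ÷ 243 mL = 0.008230453 mg/mL = 8.230453 mcg/mL
Rate = 320.16 mcg/hr ÷ 8.230453 mcg/mL = 38.89944 mL/hr
Volume infused = 38.89944 mL/hr × 2 hr = 77.79888 mL
Volume remaining = 243 − 77.79888 = 165.2011 mL
Drug remaining = 165.2011 mL × 8.230453 mcg/mL = 1359.68 mcg = 1.35968 mg

1.36 mg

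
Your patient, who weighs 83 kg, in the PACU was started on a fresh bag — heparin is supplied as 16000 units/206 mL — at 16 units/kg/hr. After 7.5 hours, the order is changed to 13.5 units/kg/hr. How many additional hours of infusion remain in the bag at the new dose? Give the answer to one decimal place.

Initial rate:
Dose = 16 units/kg/hr × 83 kg = 1328 units/hr
Concentration = 16000 units ÷ 206 mL = 77.6699 units/mL
Rate = 1328 units/hr ÷ 77.6699 units/mL = 17.098 mL/hr
Volume infused so far = 17.098 mL/hr × 7.5 hr = 128.235 mL
Volume remaining = 206 − 128.235 = 77.765 mL
New rate:
Dose = 13.5 units/kg/hr × 83 kg = 1120.5 units/hr
Rate = 1120.5 units/hr ÷ 77.6699 units/mL = 14.42644 mL/hr
Time remaining = 77.765 mL ÷ 14.42644 mL/hr = 5.390451 hr

5.4 hours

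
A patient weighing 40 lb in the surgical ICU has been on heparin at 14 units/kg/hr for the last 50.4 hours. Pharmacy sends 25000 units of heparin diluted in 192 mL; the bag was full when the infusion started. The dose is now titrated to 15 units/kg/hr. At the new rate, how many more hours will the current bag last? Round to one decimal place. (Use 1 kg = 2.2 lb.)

44.6 hours

Initial rate:
Weight = 40 lb ÷ 2.2 lb/kg = 18.18182 kg
Dose = 14 units/kg/hr × 18.18182 kg = 254.5455 units/hr
Concentration = 25000 units ÷ 192 mL = 130.2083 units/mL
Rate = 254.5455 units/hr ÷ 130.2083 units/mL = 1.954909 mL/hr
Volume infused so far = 1.954909 mL/hr × 50.4 hr = 98.52742 mL
Volume remaining = 192 − 98.52742 = 93.47258 mL
New rate:
Dose = 15 units/kg/hr × 18.18182 kg = 272.7273 units/hr
Rate = 272.7273 units/hr ÷ 130.2083 units/mL = 2.094545 mL/hr
Time remaining = 93.47258 mL ÷ 2.094545 mL/hr = 44.62667 hr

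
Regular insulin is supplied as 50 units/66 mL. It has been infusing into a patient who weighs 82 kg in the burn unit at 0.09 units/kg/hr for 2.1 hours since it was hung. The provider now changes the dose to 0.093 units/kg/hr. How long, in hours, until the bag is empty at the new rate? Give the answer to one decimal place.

Initial rate:
Dose = 0.09 units/kg/hr × 82 kg = 7.38 units/hr
Concentration = 50 units ÷ 66 mL = 0.7575758 units/mL
Rate = 7.38 units/hr ÷ 0.7575758 units/mL = 9.7416 mL/hr
Volume infused so far = 9.7416 mL/hr × 2.1 hr = 20.45736 mL
Volume remaining = 66 − 20.45736 = 45.54264 mL
New rate:
Dose = 0.093 units/kg/hr × 82 kg = 7.626 units/hr
Rate = 7.626 units/hr ÷ 0.7575758 units/mL = 10.06632 mL/hr
Time remaining = 45.54264 mL ÷ 10.06632 mL/hr = 4.524259 hr

4.5 hours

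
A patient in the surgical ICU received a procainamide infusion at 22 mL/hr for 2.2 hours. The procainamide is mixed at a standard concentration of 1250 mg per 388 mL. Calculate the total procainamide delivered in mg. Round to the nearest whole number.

Concentration = 1250 mg ÷ 388 mL = 3.221649 mg/mL
Drug rate = 22 mL/hr × 3.221649 mg/mL = 70.87629 mg/hr
Total = 70.87629 mg/hr × 2.2 hr = 155.9278 mg

156 mg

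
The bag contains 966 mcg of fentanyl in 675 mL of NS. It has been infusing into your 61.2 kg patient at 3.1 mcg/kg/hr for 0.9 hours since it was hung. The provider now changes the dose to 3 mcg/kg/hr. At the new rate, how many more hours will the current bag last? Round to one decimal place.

Initial rate:
Dose = 3.1 mcg/kg/hr × 61.2 kg = 189.72 mcg/hr
Concentration = 966 mcg ÷ 675 mL = 1.431111 mcg/mL
Rate = 189.72 mcg/hr ÷ 1.431111 mcg/mL = 132.5683 mL/hr
Volume infused so far = 132.5683 mL/hr × 0.9 hr = 119.3115 mL
Volume remaining = 675 − 119.3115 = 555.6885 mL
New rate:
Dose = 3 mcg/kg/hr × 61.2 kg = 183.6 mcg/hr
Rate = 183.6 mcg/hr ÷ 1.431111 mcg/mL = 128.2919 mL/hr
Time remaining = 555.6885 mL ÷ 128.2919 mL/hr = 4.331438 hr

4.3 hours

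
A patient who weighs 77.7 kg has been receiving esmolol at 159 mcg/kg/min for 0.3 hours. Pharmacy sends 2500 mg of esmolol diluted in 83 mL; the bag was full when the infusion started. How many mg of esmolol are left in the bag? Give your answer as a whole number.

Dose = 159 mcg/kg/min × 77.7 kg = 12354.3 mcg/min
12354.3 mcg/min × 60 min/hr = 741258 mcg/hr
Concentration = 2500 mg ÷ 83 mL = 30.12048 mg/mL = 30120.48 mcg/mL
Rate = 741258 mcg/hr ÷ 30120.48 mcg/mL = 24.60977 mL/hr
Volume infused = 24.60977 mL/hr × 0.3 hr = 7.38293 mL
Volume remaining = 83 − 7.38293 = 75.61707 mL
Drug remaining = 75.61707 mL × 30120.48 mcg/mL = 2277623 mcg = 2277.623 mg

2278 mg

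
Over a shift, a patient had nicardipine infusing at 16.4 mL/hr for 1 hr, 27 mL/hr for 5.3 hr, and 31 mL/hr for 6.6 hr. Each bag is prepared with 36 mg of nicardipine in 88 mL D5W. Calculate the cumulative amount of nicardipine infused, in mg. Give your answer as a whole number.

Concentration = 36 mg ÷ 88 mL = 0.4090909 mg/mL
Stage 1: 16.4 mL/hr × 1 hr = 16.4 mL → 16.4 mL × 0.4090909 mg/mL = 6.709091 mg
Stage 2: 27 mL/hr × 5.3 hr = 143.1 mL → 143.1 mL × 0.4090909 mg/mL = 58.54091 mg
Stage 3: 31 mL/hr × 6.6 hr = 204.6 mL → 204.6 mL × 0.4090909 mg/mL = 83.7 mg
Total = 6.709091 + 58.54091 + 83.7 = 148.95 mg

149 mg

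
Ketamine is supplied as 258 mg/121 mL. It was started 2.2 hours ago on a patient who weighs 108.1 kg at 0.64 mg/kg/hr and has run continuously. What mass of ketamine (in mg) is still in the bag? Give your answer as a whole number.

106 mg

Dose = 0.64 mg/kg/hr × 108.1 kg = 69.184 mg/hr
Concentration = 258 mg ÷ 121 mL = 2.132231 mg/mL
Rate = 69.184 mg/hr ÷ 2.132231 mg/mL = 32.44676 mL/hr
Volume infused = 32.44676 mL/hr × 2.2 hr = 71.38287 mL
Volume remaining = 121 − 71.38287 = 49.61713 mL
Drug remaining = 49.61713 mL × 2.132231 mg/mL = 105.7952 mg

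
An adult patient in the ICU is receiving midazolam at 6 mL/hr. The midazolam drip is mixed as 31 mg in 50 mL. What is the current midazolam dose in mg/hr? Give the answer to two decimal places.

3.72 mg/hr

Concentration = 31 mg ÷ 50 mL = 0.62 mg/mL
Drug rate = 6 mL/hr × 0.62 mg/mL = 3.72 mg/hr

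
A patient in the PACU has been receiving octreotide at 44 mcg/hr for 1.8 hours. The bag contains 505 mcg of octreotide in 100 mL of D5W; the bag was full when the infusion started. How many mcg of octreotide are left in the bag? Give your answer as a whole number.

Concentration = 505 mcg ÷ 100 mL = 5.05 mcg/mL
Rate = 44 mcg/hr ÷ 5.05 mcg/mL = 8.712871 mL/hr
Volume infused = 8.712871 mL/hr × 1.8 hr = 15.68317 mL
Volume remaining = 100 − 15.68317 = 84.31683 mL
Drug remaining = 84.31683 mL × 5.05 mcg/mL = 425.8 mcg

426 mcg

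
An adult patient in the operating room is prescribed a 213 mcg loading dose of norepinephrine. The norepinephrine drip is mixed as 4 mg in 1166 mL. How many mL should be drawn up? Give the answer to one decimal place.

62.1 mL

Concentration = 4 mg ÷ 1166 mL = 0.003430532 mg/mL = 3.430532 mcg/mL
Volume = 213 mcg ÷ 3.430532 mcg/mL = 62.0895 mL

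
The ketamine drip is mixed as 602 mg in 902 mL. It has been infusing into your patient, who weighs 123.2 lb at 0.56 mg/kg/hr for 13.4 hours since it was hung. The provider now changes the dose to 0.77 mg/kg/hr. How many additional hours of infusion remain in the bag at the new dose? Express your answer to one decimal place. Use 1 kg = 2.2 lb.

4.2 hours

Initial rate:
Weight = 123.2 lb ÷ 2.2 lb/kg = 56 kg
Dose = 0.56 mg/kg/hr × 56 kg = 31.36 mg/hr
Concentration = 602 mg ÷ 902 mL = 0.6674058 mg/mL
Rate = 31.36 mg/hr ÷ 0.6674058 mg/mL = 46.98791 mL/hr
Volume infused so far = 46.98791 mL/hr × 13.4 hr = 629.638 mL
Volume remaining = 902 − 629.638 = 272.362 mL
New rate:
Dose = 0.77 mg/kg/hr × 56 kg = 43.12 mg/hr
Rate = 43.12 mg/hr ÷ 0.6674058 mg/mL = 64.60837 mL/hr
Time remaining = 272.362 mL ÷ 64.60837 mL/hr = 4.215584 hr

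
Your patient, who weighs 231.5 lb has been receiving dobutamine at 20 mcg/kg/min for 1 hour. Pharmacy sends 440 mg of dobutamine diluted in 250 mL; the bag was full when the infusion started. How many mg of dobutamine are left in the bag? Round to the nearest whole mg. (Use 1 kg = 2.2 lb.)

314 mg

Weight = 231.5 lb ÷ 2.2 lb/kg = 105.2273 kg
Dose = 20 mcg/kg/min × 105.2273 kg = 2104.545 mcg/min
2104.545 mcg/min × 60 min/hr = 126272.7 mcg/hr
Concentration = 440 mg ÷ 250 mL = 1.76 mg/mL = 1760 mcg/mL
Rate = 126272.7 mcg/hr ÷ 1760 mcg/mL = 71.74587 mL/hr
Volume infused = 71.74587 mL/hr × 1 hr = 71.74587 mL
Volume remaining = 250 − 71.74587 = 178.2541 mL
Drug remaining = 178.2541 mL × 1760 mcg/mL = 313727.3 mcg = 313.7273 mg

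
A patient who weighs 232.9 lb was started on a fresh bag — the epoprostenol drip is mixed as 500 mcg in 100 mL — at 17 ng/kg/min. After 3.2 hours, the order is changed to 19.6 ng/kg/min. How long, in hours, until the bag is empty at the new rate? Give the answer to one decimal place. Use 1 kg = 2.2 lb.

Initial rate:
Weight = 232.9 lb ÷ 2.2 lb/kg = 105.8636 kg
Dose = 17 ng/kg/min × 105.8636 kg = 1799.682 ng/min
1799.682 ng/min × 60 min/hr = 107980.9 ng/hr
Concentration = 500 mcg ÷ 100 mL = 5 mcg/mL = 5000 ng/mL
Rate = 107980.9 ng/hr ÷ 5000 ng/mL = 21.59618 mL/hr
Volume infused so far = 21.59618 mL/hr × 3.2 hr = 69.10778 mL
Volume remaining = 100 − 69.10778 = 30.89222 mL
New rate:
Dose = 19.6 ng/kg/min × 105.8636 kg = 2074.927 ng/min
2074.927 ng/min × 60 min/hr = 124495.6 ng/hr
Rate = 124495.6 ng/hr ÷ 5000 ng/mL = 24.89913 mL/hr
Time remaining = 30.89222 mL ÷ 24.89913 mL/hr = 1.240695 hr

1.2 hours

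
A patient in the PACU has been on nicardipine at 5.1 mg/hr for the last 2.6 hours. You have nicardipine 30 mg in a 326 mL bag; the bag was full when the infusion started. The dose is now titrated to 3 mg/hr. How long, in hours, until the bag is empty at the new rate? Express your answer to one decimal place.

5.6 hours

Initial rate:
Concentration = 30 mg ÷ 326 mL = 0.09202454 mg/mL
Rate = 5.1 mg/hr ÷ 0.09202454 mg/mL = 55.42 mL/hr
Volume infused so far = 55.42 mL/hr × 2.6 hr = 144.092 mL
Volume remaining = 326 − 144.092 = 181.908 mL
New rate:
Rate = 3 mg/hr ÷ 0.09202454 mg/mL = 32.6 mL/hr
Time remaining = 181.908 mL ÷ 32.6 mL/hr = 5.58 hr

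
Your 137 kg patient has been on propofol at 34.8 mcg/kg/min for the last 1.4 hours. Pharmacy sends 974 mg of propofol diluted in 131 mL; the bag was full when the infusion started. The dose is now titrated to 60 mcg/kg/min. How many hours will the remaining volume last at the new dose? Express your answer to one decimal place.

1.2 hours

Initial rate:
Dose = 34.8 mcg/kg/min × 137 kg = 4767.6 mcg/min
4767.6 mcg/min × 60 min/hr = 286056 mcg/hr
Concentration = 974 mg ÷ 131 mL = 7.435115 mg/mL = 7435.115 mcg/mL
Rate = 286056 mcg/hr ÷ 7435.115 mcg/mL = 38.47365 mL/hr
Volume infused so far = 38.47365 mL/hr × 1.4 hr = 53.86311 mL
Volume remaining = 131 − 53.86311 = 77.13689 mL
New rate:
Dose = 60 mcg/kg/min × 137 kg = 8220 mcg/min
8220 mcg/min × 60 min/hr = 493200 mcg/hr
Rate = 493200 mcg/hr ÷ 7435.115 mcg/mL = 66.33388 mL/hr
Time remaining = 77.13689 mL ÷ 66.33388 mL/hr = 1.162858 hr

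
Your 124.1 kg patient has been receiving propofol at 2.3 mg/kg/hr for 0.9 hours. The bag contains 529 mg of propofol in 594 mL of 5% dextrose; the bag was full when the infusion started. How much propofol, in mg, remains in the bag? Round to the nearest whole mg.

Dose = 2.3 mg/kg/hr × 124.1 kg = 285.43 mg/hr
Concentration = 529 mg ÷ 594 mL = 0.8905724 mg/mL
Rate = 285.43 mg/hr ÷ 0.8905724 mg/mL = 320.5017 mL/hr
Volume infused = 320.5017 mL/hr × 0.9 hr = 288.4516 mL
Volume remaining = 594 − 288.4516 = 305.5484 mL
Drug remaining = 305.5484 mL × 0.8905724 mg/mL = 272.113 mg

272 mg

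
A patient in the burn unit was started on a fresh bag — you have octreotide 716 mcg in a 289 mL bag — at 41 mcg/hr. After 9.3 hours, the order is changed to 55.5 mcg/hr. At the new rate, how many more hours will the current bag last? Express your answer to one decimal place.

Initial rate:
Concentration = 716 mcg ÷ 289 mL = 2.477509 mcg/mL
Rate = 41 mcg/hr ÷ 2.477509 mcg/mL = 16.54888 mL/hr
Volume infused so far = 16.54888 mL/hr × 9.3 hr = 153.9046 mL
Volume remaining = 289 − 153.9046 = 135.0954 mL
New rate:
Rate = 55.5 mcg/hr ÷ 2.477509 mcg/mL = 22.40154 mL/hr
Time remaining = 135.0954 mL ÷ 22.40154 mL/hr = 6.030631 hr

6.0 hours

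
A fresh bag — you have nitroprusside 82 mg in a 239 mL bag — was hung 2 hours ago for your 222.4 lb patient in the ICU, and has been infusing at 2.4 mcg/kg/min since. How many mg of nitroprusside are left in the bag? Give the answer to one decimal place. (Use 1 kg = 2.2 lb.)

52.9 mg

Weight = 222.4 lb ÷ 2.2 lb/kg = 101.0909 kg
Dose = 2.4 mcg/kg/min × 101.0909 kg = 242.6182 mcg/min
242.6182 mcg/min × 60 min/hr = 14557.09 mcg/hr
Concentration = 82 mg ÷ 239 mL = 0.3430962 mg/mL = 343.0962 mcg/mL
Rate = 14557.09 mcg/hr ÷ 343.0962 mcg/mL = 42.42859 mL/hr
Volume infused = 42.42859 mL/hr × 2 hr = 84.85719 mL
Volume remaining = 239 − 84.85719 = 154.1428 mL
Drug remaining = 154.1428 mL × 343.0962 mcg/mL = 52885.82 mcg = 52.88582 mg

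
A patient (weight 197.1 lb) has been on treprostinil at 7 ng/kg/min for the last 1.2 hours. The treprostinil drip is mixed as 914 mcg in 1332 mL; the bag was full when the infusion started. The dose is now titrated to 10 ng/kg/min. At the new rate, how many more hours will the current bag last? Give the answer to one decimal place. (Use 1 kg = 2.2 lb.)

Initial rate:
Weight = 197.1 lb ÷ 2.2 lb/kg = 89.59091 kg
Dose = 7 ng/kg/min × 89.59091 kg = 627.1364 ng/min
627.1364 ng/min × 60 min/hr = 37628.18 ng/hr
Concentration = 914 mcg ÷ 1332 mL = 0.6861862 mcg/mL = 686.1862 ng/mL
Rate = 37628.18 ng/hr ÷ 686.1862 ng/mL = 54.83669 mL/hr
Volume infused so far = 54.83669 mL/hr × 1.2 hr = 65.80403 mL
Volume remaining = 1332 − 65.80403 = 1266.196 mL
New rate:
Dose = 10 ng/kg/min × 89.59091 kg = 895.9091 ng/min
895.9091 ng/min × 60 min/hr = 53754.55 ng/hr
Rate = 53754.55 ng/hr ÷ 686.1862 ng/mL = 78.33813 mL/hr
Time remaining = 1266.196 mL ÷ 78.33813 mL/hr = 16.16321 hr

16.2 hours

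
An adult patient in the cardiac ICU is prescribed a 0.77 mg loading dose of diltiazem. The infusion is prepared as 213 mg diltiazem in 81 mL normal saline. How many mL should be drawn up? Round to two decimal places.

0.29 mL

Concentration = 213 mg ÷ 81 mL = 2.62963 mg/mL
Volume = 0.77 mg ÷ 2.62963 mg/mL = 0.2928169 mL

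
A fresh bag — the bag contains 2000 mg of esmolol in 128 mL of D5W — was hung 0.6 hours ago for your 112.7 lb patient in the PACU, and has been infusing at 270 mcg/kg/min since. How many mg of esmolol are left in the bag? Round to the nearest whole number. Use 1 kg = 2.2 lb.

Weight = 112.7 lb ÷ 2.2 lb/kg = 51.22727 kg
Dose = 270 mcg/kg/min × 51.22727 kg = 13831.36 mcg/min
13831.36 mcg/min × 60 min/hr = 829881.8 mcg/hr
Concentration = 2000 mg ÷ 128 mL = 15.625 mg/mL = 15625 mcg/mL
Rate = 829881.8 mcg/hr ÷ 15625 mcg/mL = 53.11244 mL/hr
Volume infused = 53.11244 mL/hr × 0.6 hr = 31.86746 mL
Volume remaining = 128 − 31.86746 = 96.13254 mL
Drug remaining = 96.13254 mL × 15625 mcg/mL = 1502071 mcg = 1502.071 mg

1502 mg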